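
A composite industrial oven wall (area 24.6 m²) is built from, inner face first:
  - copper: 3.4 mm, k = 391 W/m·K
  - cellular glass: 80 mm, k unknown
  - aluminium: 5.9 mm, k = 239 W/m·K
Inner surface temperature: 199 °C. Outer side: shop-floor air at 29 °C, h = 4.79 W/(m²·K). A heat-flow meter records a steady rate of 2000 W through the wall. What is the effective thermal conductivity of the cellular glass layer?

k ≈ 0.0425 W/(m·K)

Using the resistance-network approach (series):
R_copper = L/(kA) = 0.0034/(391×24.6) = 3.535×10^-7 K/W
R_aluminium = L/(kA) = 0.0059/(239×24.6) = 1.004×10^-6 K/W
R_outer film = 1/(h_o·A) = 1/(4.79×24.6) = 0.008487 K/W
Sum of known resistances R_other = 0.008488 K/W
Total R = ΔT/Q = 170/2000 = 0.085 K/W
R_cellular glass = R_total − R_other = 0.07651 K/W
k = L/(R·A) = 0.08/(0.07651×24.6)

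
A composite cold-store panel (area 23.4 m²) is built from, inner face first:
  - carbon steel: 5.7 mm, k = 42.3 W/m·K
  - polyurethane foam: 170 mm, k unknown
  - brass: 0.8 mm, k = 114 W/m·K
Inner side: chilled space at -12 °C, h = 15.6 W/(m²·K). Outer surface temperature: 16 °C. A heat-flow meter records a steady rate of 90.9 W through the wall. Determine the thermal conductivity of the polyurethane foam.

k ≈ 0.0238 W/(m·K)

Series thermal resistances:
R_inner film = 1/(h_i·A) = 1/(15.6×23.4) = 0.002739 K/W
R_carbon steel = L/(kA) = 0.0057/(42.3×23.4) = 5.759×10^-6 K/W
R_brass = L/(kA) = 0.0008/(114×23.4) = 2.999×10^-7 K/W
Sum of known resistances R_other = 0.002745 K/W
Total R = ΔT/Q = 28/90.9 = 0.308 K/W
R_polyurethane foam = R_total − R_other = 0.3053 K/W
k = L/(R·A) = 0.17/(0.3053×23.4)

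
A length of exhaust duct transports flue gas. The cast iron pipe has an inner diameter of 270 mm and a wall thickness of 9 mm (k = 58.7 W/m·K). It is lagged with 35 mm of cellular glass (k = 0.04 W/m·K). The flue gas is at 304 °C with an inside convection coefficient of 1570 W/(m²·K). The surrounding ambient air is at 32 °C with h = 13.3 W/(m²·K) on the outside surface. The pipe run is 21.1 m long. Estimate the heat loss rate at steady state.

Q ≈ 6150 W

Per-layer cylindrical resistances, series-summed:
R_inner film = 1/(h_i·2πr₁L) = 1/(1570×2π×0.135×21.1) = 3.559×10^-5 K/W
R_cast iron pipe wall = ln(144/135)/(2π×58.7×21.1) = 8.293×10^-6 K/W
R_cellular glass = ln(179/144)/(2π×0.04×21.1) = 0.04103 K/W
R_outer film = 1/(h_o·2πr_oL) = 1/(13.3×2π×0.179×21.1) = 0.003168 K/W
R_total = 0.04424 K/W
Q = ΔT/R_total = 272/0.04424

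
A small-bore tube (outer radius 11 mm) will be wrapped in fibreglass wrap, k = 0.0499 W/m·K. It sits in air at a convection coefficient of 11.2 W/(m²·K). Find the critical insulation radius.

For a cylinder r_cr = k/h = 0.0499/11.2
r_cr = 4.46 mm; since the bare radius (11 mm) is above r_cr, any added insulation will reduce heat loss.

r_cr ≈ 4.46 mm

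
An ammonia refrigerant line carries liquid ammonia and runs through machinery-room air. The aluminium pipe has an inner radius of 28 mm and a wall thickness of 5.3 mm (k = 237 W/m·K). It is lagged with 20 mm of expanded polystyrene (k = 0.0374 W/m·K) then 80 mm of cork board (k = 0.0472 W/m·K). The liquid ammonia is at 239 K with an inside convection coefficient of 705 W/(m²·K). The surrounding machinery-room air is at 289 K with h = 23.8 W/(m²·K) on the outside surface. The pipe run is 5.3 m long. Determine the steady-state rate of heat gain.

Q ≈ 51.4 W

Per-layer cylindrical resistances, series-summed:
R_inner film = 1/(h_i·2πr₁L) = 1/(705×2π×0.028×5.3) = 0.001521 K/W
R_aluminium pipe wall = ln(33.3/28)/(2π×237×5.3) = 2.196×10^-5 K/W
R_expanded polystyrene = ln(53.3/33.3)/(2π×0.0374×5.3) = 0.3777 K/W
R_cork board = ln(133.3/53.3)/(2π×0.0472×5.3) = 0.5832 K/W
R_outer film = 1/(h_o·2πr_oL) = 1/(23.8×2π×0.1333×5.3) = 0.009465 K/W
R_total = 0.9719 K/W
Q = ΔT/R_total = 50/0.9719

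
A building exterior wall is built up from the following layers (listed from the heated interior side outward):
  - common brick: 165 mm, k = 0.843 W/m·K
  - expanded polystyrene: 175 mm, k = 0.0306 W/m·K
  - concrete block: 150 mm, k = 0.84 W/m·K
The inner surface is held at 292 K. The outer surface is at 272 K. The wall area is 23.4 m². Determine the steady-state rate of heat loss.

Q ≈ 76.8 W

Thermal resistances in series:
R_common brick = L/(kA) = 0.165/(0.843×23.4) = 0.008365 K/W
R_expanded polystyrene = L/(kA) = 0.175/(0.0306×23.4) = 0.2444 K/W
R_concrete block = L/(kA) = 0.15/(0.84×23.4) = 0.007631 K/W
R_total = 0.2604 K/W
Q = ΔT / R_total = 20 / 0.2604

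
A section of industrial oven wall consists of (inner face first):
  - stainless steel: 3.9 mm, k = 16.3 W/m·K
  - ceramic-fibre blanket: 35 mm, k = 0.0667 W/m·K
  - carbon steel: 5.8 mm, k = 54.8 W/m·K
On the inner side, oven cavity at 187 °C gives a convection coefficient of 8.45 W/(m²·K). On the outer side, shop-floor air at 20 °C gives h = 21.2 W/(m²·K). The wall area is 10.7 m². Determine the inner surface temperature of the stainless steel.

Thermal resistances in series:
R_inner film = 1/(h_i·A) = 1/(8.45×10.7) = 0.01106 K/W
R_stainless steel = L/(kA) = 0.0039/(16.3×10.7) = 2.236×10^-5 K/W
R_ceramic-fibre blanket = L/(kA) = 0.035/(0.0667×10.7) = 0.04904 K/W
R_carbon steel = L/(kA) = 0.0058/(54.8×10.7) = 9.892×10^-6 K/W
R_outer film = 1/(h_o·A) = 1/(21.2×10.7) = 0.004408 K/W
R_total = 0.06454 K/W;  Q = ΔT/R_total = 167/0.06454 = 2587 W
T_interface = T_inner − Q·ΣR(inner→interface) = 187 − 2590×0.01106

T ≈ 158 °C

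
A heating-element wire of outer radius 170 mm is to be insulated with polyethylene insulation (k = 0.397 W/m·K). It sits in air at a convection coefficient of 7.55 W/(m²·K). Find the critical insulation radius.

r_cr ≈ 52.6 mm

For a cylinder r_cr = k/h = 0.397/7.55
r_cr = 52.6 mm; since the bare radius (170 mm) is above r_cr, any added insulation will reduce heat loss.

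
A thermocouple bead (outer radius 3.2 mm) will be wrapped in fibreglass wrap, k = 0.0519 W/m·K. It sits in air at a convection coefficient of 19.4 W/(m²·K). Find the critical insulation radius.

For a sphere r_cr = 2k/h = 2×0.0519/19.4
r_cr = 5.35 mm; since the bare radius (3.2 mm) is below r_cr, adding a thin layer of insulation will *increase* heat loss.

r_cr ≈ 5.35 mm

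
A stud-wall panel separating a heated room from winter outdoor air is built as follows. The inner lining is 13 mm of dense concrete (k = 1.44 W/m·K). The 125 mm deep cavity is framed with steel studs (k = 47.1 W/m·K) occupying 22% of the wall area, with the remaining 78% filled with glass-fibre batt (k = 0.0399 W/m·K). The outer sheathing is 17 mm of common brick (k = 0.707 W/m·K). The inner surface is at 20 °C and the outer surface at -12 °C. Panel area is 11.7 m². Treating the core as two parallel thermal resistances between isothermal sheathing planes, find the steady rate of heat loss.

Q ≈ 8300 W

Sheathing layers in series; stud and cavity paths in parallel between them.
R_inner = 0.013/(1.44×11.7) = 7.716×10^-4 K/W
R_stud  = 0.125/(47.1×0.22×11.7) = 0.001031 K/W
R_cav   = 0.125/(0.0399×0.78×11.7) = 0.3433 K/W
1/R_core = 1/R_stud + 1/R_cav → R_core = 0.001028 K/W
R_outer = 0.017/(0.707×11.7) = 0.002055 K/W
R_total = 0.003855 K/W
Q = ΔT/R_total = 32/0.003855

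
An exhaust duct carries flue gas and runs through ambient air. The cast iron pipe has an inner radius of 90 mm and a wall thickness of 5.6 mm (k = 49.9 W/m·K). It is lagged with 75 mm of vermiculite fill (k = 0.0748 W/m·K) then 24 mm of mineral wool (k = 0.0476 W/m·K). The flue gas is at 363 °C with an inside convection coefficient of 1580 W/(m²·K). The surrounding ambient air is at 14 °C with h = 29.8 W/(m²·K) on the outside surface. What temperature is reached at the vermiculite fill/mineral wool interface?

T ≈ 110 °C

Per-layer cylindrical resistances, series-summed:
R_inner film = 1/(h_i·2πr₁L) = 1/(1580×2π×0.09×1) = 0.001119 K/W
R_cast iron pipe wall = ln(95.6/90)/(2π×49.9×1) = 1.925×10^-4 K/W
R_vermiculite fill = ln(170.6/95.6)/(2π×0.0748×1) = 1.232 K/W
R_mineral wool = ln(194.6/170.6)/(2π×0.0476×1) = 0.4401 K/W
R_outer film = 1/(h_o·2πr_oL) = 1/(29.8×2π×0.1946×1) = 0.02744 K/W
R_total = 1.701 K/W
Q = ΔT/R_total = 349/1.701
Q = 205 W/m
T_interface = T_inner − Q·ΣR(inner→interface) = 363 − 205×1.234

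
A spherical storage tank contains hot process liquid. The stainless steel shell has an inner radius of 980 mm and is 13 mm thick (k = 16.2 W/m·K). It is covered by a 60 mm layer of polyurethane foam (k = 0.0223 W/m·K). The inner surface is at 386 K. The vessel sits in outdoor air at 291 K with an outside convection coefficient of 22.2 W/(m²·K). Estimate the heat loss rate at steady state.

Q ≈ 457 W

Radial (spherical) resistances in series:
R_stainless steel shell = (1/0.98 − 1/0.993)/(4π×16.2) = 6.562×10^-5 K/W
R_polyurethane foam = (1/0.993 − 1/1.053)/(4π×0.0223) = 0.2048 K/W
R_outer film = 1/(h·4πr_o²) = 1/(22.2×4π×1.053²) = 0.003233 K/W
R_total = 0.2081 K/W
Q = ΔT/R_total = 95/0.2081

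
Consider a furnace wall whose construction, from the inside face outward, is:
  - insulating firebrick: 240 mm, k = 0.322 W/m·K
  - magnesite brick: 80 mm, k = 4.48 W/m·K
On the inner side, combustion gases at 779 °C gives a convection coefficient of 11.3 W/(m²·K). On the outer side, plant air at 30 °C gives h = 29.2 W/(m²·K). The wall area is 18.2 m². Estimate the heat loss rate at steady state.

Treating each layer as a thermal resistance in series:
R_inner film = 1/(h_i·A) = 1/(11.3×18.2) = 0.004862 K/W
R_insulating firebrick = L/(kA) = 0.24/(0.322×18.2) = 0.04095 K/W
R_magnesite brick = L/(kA) = 0.08/(4.48×18.2) = 9.812×10^-4 K/W
R_outer film = 1/(h_o·A) = 1/(29.2×18.2) = 0.001882 K/W
R_total = 0.04868 K/W
Q = ΔT / R_total = 749 / 0.04868

Q ≈ 15400 W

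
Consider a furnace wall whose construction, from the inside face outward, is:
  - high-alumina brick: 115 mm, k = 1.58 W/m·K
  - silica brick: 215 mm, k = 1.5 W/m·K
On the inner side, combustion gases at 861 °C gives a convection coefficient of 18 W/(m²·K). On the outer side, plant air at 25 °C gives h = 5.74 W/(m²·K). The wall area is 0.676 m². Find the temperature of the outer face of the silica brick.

T ≈ 352 °C

Thermal resistances in series:
R_inner film = 1/(h_i·A) = 1/(18×0.676) = 0.08218 K/W
R_high-alumina brick = L/(kA) = 0.115/(1.58×0.676) = 0.1077 K/W
R_silica brick = L/(kA) = 0.215/(1.5×0.676) = 0.212 K/W
R_outer film = 1/(h_o·A) = 1/(5.74×0.676) = 0.2577 K/W
R_total = 0.6596 K/W;  Q = ΔT/R_total = 836/0.6596 = 1267 W
T_interface = T_inner − Q·ΣR(inner→interface) = 861 − 1270×0.4019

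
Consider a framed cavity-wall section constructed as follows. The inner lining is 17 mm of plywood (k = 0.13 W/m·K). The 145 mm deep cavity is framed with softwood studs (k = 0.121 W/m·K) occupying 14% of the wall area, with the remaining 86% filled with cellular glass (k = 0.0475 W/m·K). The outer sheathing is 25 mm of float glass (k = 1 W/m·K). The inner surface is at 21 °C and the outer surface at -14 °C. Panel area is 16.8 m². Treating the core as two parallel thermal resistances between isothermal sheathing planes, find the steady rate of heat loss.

Q ≈ 221 W

Sheathing layers in series; stud and cavity paths in parallel between them.
R_inner = 0.017/(0.13×16.8) = 0.007784 K/W
R_stud  = 0.145/(0.121×0.14×16.8) = 0.5095 K/W
R_cav   = 0.145/(0.0475×0.86×16.8) = 0.2113 K/W
1/R_core = 1/R_stud + 1/R_cav → R_core = 0.1494 K/W
R_outer = 0.025/(1×16.8) = 0.001488 K/W
R_total = 0.1586 K/W
Q = ΔT/R_total = 35/0.1586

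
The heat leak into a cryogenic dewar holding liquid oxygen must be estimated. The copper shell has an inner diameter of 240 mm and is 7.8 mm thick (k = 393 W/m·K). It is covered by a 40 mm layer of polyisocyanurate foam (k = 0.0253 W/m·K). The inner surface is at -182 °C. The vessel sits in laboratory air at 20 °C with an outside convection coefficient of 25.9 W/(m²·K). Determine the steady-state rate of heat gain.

Spherical conduction: R = (1/r_in − 1/r_out)/(4πk) per layer; series-sum.
R_copper shell = (1/0.12 − 1/0.1278)/(4π×393) = 1.03×10^-4 K/W
R_polyisocyanurate foam = (1/0.1278 − 1/0.1678)/(4π×0.0253) = 5.867 K/W
R_outer film = 1/(h·4πr_o²) = 1/(25.9×4π×0.1678²) = 0.1091 K/W
R_total = 5.976 K/W
Q = ΔT/R_total = 202/5.976

Q ≈ 33.8 W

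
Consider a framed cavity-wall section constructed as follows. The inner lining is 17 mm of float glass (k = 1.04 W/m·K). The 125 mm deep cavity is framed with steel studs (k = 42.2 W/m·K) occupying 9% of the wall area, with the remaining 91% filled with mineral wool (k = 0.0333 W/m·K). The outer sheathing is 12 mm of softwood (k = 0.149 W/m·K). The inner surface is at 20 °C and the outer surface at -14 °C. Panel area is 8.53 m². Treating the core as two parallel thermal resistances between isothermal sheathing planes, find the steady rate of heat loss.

Q ≈ 2240 W

Sheathing layers in series; stud and cavity paths in parallel between them.
R_inner = 0.017/(1.04×8.53) = 0.001916 K/W
R_stud  = 0.125/(42.2×0.09×8.53) = 0.003858 K/W
R_cav   = 0.125/(0.0333×0.91×8.53) = 0.4836 K/W
1/R_core = 1/R_stud + 1/R_cav → R_core = 0.003828 K/W
R_outer = 0.012/(0.149×8.53) = 0.009442 K/W
R_total = 0.01519 K/W
Q = ΔT/R_total = 34/0.01519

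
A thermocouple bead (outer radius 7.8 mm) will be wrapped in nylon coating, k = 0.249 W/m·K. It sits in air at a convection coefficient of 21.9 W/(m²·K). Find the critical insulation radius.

r_cr ≈ 22.7 mm

For a sphere r_cr = 2k/h = 2×0.249/21.9
r_cr = 22.7 mm; since the bare radius (7.8 mm) is below r_cr, adding a thin layer of insulation will *increase* heat loss.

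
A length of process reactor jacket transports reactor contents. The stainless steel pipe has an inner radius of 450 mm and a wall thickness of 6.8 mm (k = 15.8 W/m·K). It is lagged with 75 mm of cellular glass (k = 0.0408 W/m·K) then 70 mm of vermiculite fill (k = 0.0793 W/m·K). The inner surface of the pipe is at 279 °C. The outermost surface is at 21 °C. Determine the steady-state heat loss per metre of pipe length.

Per-layer cylindrical resistances, series-summed:
R_stainless steel pipe wall = ln(456.8/450)/(2π×15.8×1) = 1.511×10^-4 K/W
R_cellular glass = ln(531.8/456.8)/(2π×0.0408×1) = 0.593 K/W
R_vermiculite fill = ln(601.8/531.8)/(2π×0.0793×1) = 0.2482 K/W
R_total = 0.8413 K/W
Q = ΔT/R_total = 258/0.8413

q′ ≈ 307 W/m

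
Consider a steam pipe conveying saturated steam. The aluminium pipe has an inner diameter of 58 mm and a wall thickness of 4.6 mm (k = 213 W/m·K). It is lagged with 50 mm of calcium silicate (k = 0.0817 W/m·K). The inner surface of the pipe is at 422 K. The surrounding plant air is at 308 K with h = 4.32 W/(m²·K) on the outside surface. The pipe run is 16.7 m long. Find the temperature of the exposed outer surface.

Radial resistances (cylindrical: R_cond = ln(r_o/r_i)/(2πkL), R_conv = 1/(h·2πrL)):
R_aluminium pipe wall = ln(33.6/29)/(2π×213×16.7) = 6.588×10^-6 K/W
R_calcium silicate = ln(83.6/33.6)/(2π×0.0817×16.7) = 0.1063 K/W
R_outer film = 1/(h_o·2πr_oL) = 1/(4.32×2π×0.0836×16.7) = 0.02639 K/W
R_total = 0.1327 K/W
Q = ΔT/R_total = 114/0.1327
Q = 859 W
T_interface = T_inner − Q·ΣR(inner→interface) = 422 − 859×0.1063

T ≈ 331 K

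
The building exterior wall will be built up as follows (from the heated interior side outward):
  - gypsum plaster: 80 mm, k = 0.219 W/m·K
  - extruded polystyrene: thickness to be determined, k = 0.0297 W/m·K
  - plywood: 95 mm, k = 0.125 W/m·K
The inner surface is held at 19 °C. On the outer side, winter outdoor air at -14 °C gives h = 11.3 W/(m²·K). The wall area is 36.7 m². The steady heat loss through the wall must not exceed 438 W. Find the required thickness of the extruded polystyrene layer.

Model the wall as resistances in series:
R_gypsum plaster = L/(kA) = 0.08/(0.219×36.7) = 0.009954 K/W
R_plywood = L/(kA) = 0.095/(0.125×36.7) = 0.02071 K/W
R_outer film = 1/(h_o·A) = 1/(11.3×36.7) = 0.002411 K/W
Sum of the known resistances R_other = 0.03307 K/W
Required total resistance R_tot = ΔT/Q_allow = 33/438 = 0.07534 K/W
R_extruded polystyrene = R_tot − R_other = 0.04227 K/W
L = R·k·A = 0.04227×0.0297×36.7

L ≈ 46.1 mm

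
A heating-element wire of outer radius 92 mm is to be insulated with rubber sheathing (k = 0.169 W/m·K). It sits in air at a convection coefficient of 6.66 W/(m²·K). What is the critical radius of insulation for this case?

For a cylinder r_cr = k/h = 0.169/6.66
r_cr = 25.4 mm; since the bare radius (92 mm) is above r_cr, any added insulation will reduce heat loss.

r_cr ≈ 25.4 mm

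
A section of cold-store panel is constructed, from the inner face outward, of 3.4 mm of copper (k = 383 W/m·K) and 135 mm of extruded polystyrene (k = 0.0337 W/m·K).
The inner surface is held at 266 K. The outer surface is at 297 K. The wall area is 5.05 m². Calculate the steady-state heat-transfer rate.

Series thermal resistances:
R_copper = L/(kA) = 0.0034/(383×5.05) = 1.758×10^-6 K/W
R_extruded polystyrene = L/(kA) = 0.135/(0.0337×5.05) = 0.7933 K/W
R_total = 0.7933 K/W
Q = ΔT / R_total = 31 / 0.7933

Q ≈ 39.1 W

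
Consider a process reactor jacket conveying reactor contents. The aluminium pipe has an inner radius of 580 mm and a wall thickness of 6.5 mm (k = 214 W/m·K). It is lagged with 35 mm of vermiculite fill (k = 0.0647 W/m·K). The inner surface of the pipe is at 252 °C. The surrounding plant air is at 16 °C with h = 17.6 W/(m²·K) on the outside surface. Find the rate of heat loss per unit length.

q′ ≈ 1500 W/m

Per-layer cylindrical resistances, series-summed:
R_aluminium pipe wall = ln(586.5/580)/(2π×214×1) = 8.288×10^-6 K/W
R_vermiculite fill = ln(621.5/586.5)/(2π×0.0647×1) = 0.1426 K/W
R_outer film = 1/(h_o·2πr_oL) = 1/(17.6×2π×0.6215×1) = 0.01455 K/W
R_total = 0.1571 K/W
Q = ΔT/R_total = 236/0.1571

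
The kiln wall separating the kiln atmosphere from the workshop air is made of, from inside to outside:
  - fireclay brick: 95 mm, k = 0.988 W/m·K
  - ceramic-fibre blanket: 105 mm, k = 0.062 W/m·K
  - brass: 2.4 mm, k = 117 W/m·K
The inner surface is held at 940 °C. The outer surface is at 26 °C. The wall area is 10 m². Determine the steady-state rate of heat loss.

Thermal resistances in series:
R_fireclay brick = L/(kA) = 0.095/(0.988×10) = 0.009615 K/W
R_ceramic-fibre blanket = L/(kA) = 0.105/(0.062×10) = 0.1694 K/W
R_brass = L/(kA) = 0.0024/(117×10) = 2.051×10^-6 K/W
R_total = 0.179 K/W
Q = ΔT / R_total = 914 / 0.179

Q ≈ 5110 W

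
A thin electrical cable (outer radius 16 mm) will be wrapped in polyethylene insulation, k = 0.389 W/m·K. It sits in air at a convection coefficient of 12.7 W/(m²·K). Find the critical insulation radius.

r_cr ≈ 30.6 mm

For a cylinder r_cr = k/h = 0.389/12.7
r_cr = 30.6 mm; since the bare radius (16 mm) is below r_cr, adding a thin layer of insulation will *increase* heat loss.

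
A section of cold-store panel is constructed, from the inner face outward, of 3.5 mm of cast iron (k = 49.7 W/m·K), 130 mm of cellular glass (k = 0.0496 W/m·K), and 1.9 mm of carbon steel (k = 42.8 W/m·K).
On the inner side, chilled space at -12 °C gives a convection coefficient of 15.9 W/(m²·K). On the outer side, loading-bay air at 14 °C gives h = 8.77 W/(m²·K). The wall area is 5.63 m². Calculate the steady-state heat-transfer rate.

Q ≈ 52.3 W

Treating each layer as a thermal resistance in series:
R_inner film = 1/(h_i·A) = 1/(15.9×5.63) = 0.01117 K/W
R_cast iron = L/(kA) = 0.0035/(49.7×5.63) = 1.251×10^-5 K/W
R_cellular glass = L/(kA) = 0.13/(0.0496×5.63) = 0.4655 K/W
R_carbon steel = L/(kA) = 0.0019/(42.8×5.63) = 7.885×10^-6 K/W
R_outer film = 1/(h_o·A) = 1/(8.77×5.63) = 0.02025 K/W
R_total = 0.497 K/W
Q = ΔT / R_total = 26 / 0.497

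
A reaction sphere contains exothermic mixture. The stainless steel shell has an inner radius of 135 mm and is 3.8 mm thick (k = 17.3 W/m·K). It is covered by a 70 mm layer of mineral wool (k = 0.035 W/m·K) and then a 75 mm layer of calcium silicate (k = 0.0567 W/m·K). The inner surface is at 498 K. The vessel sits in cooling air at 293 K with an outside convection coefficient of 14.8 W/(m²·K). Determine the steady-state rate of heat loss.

Q ≈ 27.9 W

For a spherical shell R = (1/r₁ − 1/r₂)/(4πk); film R = 1/(h·4πr²). In series:
R_stainless steel shell = (1/0.135 − 1/0.1388)/(4π×17.3) = 9.328×10^-4 K/W
R_mineral wool = (1/0.1388 − 1/0.2088)/(4π×0.035) = 5.492 K/W
R_calcium silicate = (1/0.2088 − 1/0.2838)/(4π×0.0567) = 1.776 K/W
R_outer film = 1/(h·4πr_o²) = 1/(14.8×4π×0.2838²) = 0.06676 K/W
R_total = 7.336 K/W
Q = ΔT/R_total = 205/7.336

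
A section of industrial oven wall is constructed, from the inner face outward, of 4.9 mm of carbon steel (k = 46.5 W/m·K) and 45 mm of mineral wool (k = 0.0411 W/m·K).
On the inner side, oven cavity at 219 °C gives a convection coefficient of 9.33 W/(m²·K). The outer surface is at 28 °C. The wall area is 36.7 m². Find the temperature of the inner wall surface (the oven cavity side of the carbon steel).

T ≈ 202 °C

Model the wall as resistances in series:
R_inner film = 1/(h_i·A) = 1/(9.33×36.7) = 0.00292 K/W
R_carbon steel = L/(kA) = 0.0049/(46.5×36.7) = 2.871×10^-6 K/W
R_mineral wool = L/(kA) = 0.045/(0.0411×36.7) = 0.02983 K/W
R_total = 0.03276 K/W;  Q = ΔT/R_total = 191/0.03276 = 5831 W
T_interface = T_inner − Q·ΣR(inner→interface) = 219 − 5830×0.00292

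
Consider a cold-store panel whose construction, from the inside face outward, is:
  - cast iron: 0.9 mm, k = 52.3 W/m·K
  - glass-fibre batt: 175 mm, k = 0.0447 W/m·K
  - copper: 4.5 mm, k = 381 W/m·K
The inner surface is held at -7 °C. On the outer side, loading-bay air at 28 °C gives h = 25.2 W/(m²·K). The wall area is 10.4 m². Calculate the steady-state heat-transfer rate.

Treating each layer as a thermal resistance in series:
R_cast iron = L/(kA) = 0.0009/(52.3×10.4) = 1.655×10^-6 K/W
R_glass-fibre batt = L/(kA) = 0.175/(0.0447×10.4) = 0.3764 K/W
R_copper = L/(kA) = 0.0045/(381×10.4) = 1.136×10^-6 K/W
R_outer film = 1/(h_o·A) = 1/(25.2×10.4) = 0.003816 K/W
R_total = 0.3803 K/W
Q = ΔT / R_total = 35 / 0.3803

Q ≈ 92 W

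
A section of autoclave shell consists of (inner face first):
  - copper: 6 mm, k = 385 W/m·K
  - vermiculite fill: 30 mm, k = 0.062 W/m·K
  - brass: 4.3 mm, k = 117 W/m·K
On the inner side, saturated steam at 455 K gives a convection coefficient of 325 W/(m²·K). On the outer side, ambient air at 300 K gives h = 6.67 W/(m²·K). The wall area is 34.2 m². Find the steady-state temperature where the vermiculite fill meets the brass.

Model the wall as resistances in series:
R_inner film = 1/(h_i·A) = 1/(325×34.2) = 8.997×10^-5 K/W
R_copper = L/(kA) = 0.006/(385×34.2) = 4.557×10^-7 K/W
R_vermiculite fill = L/(kA) = 0.03/(0.062×34.2) = 0.01415 K/W
R_brass = L/(kA) = 0.0043/(117×34.2) = 1.075×10^-6 K/W
R_outer film = 1/(h_o·A) = 1/(6.67×34.2) = 0.004384 K/W
R_total = 0.01862 K/W;  Q = ΔT/R_total = 155/0.01862 = 8323 W
T_interface = T_inner − Q·ΣR(inner→interface) = 455 − 8320×0.01424

T ≈ 336 K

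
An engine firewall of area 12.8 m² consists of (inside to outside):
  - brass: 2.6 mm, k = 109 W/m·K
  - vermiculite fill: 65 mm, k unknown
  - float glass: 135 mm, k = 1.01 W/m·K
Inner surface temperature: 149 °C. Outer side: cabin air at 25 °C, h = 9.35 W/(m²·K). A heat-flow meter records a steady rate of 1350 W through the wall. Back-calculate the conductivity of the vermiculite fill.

Treating each layer as a thermal resistance in series:
R_brass = L/(kA) = 0.0026/(109×12.8) = 1.864×10^-6 K/W
R_float glass = L/(kA) = 0.135/(1.01×12.8) = 0.01044 K/W
R_outer film = 1/(h_o·A) = 1/(9.35×12.8) = 0.008356 K/W
Sum of known resistances R_other = 0.0188 K/W
Total R = ΔT/Q = 124/1350 = 0.09185 K/W
R_vermiculite fill = R_total − R_other = 0.07305 K/W
k = L/(R·A) = 0.065/(0.07305×12.8)

k ≈ 0.0695 W/(m·K)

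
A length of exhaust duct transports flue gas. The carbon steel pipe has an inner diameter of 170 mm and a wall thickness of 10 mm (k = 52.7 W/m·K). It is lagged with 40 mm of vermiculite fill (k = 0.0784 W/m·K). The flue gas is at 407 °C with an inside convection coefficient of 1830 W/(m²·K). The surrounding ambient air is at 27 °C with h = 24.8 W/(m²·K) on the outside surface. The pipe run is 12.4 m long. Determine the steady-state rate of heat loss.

Q ≈ 6180 W

Radial resistances (cylindrical: R_cond = ln(r_o/r_i)/(2πkL), R_conv = 1/(h·2πrL)):
R_inner film = 1/(h_i·2πr₁L) = 1/(1830×2π×0.085×12.4) = 8.251×10^-5 K/W
R_carbon steel pipe wall = ln(95/85)/(2π×52.7×12.4) = 2.709×10^-5 K/W
R_vermiculite fill = ln(135/95)/(2π×0.0784×12.4) = 0.05753 K/W
R_outer film = 1/(h_o·2πr_oL) = 1/(24.8×2π×0.135×12.4) = 0.003834 K/W
R_total = 0.06147 K/W
Q = ΔT/R_total = 380/0.06147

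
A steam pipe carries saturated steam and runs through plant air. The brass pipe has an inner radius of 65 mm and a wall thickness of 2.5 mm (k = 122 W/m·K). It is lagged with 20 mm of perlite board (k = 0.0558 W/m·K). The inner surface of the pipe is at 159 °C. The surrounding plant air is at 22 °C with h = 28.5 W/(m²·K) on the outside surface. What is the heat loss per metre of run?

For a radial system each layer contributes R = ln(r_out/r_in)/(2πkL); films add R = 1/(hA).
R_brass pipe wall = ln(67.5/65)/(2π×122×1) = 4.923×10^-5 K/W
R_perlite board = ln(87.5/67.5)/(2π×0.0558×1) = 0.7402 K/W
R_outer film = 1/(h_o·2πr_oL) = 1/(28.5×2π×0.0875×1) = 0.06382 K/W
R_total = 0.8041 K/W
Q = ΔT/R_total = 137/0.8041

q′ ≈ 170 W/m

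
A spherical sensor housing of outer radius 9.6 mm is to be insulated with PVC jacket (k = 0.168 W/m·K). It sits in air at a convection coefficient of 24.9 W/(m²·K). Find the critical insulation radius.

For a sphere r_cr = 2k/h = 2×0.168/24.9
r_cr = 13.5 mm; since the bare radius (9.6 mm) is below r_cr, adding a thin layer of insulation will *increase* heat loss.

r_cr ≈ 13.5 mm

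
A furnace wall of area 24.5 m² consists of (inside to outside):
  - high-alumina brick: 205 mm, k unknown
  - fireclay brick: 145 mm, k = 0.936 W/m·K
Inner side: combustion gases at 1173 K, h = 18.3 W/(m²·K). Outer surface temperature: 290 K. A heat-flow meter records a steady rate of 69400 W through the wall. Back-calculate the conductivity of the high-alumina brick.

k ≈ 2.01 W/(m·K)

Using the resistance-network approach (series):
R_inner film = 1/(h_i·A) = 1/(18.3×24.5) = 0.00223 K/W
R_fireclay brick = L/(kA) = 0.145/(0.936×24.5) = 0.006323 K/W
Sum of known resistances R_other = 0.008553 K/W
Total R = ΔT/Q = 883/69400 = 0.01272 K/W
R_high-alumina brick = R_total − R_other = 0.00417 K/W
k = L/(R·A) = 0.205/(0.00417×24.5)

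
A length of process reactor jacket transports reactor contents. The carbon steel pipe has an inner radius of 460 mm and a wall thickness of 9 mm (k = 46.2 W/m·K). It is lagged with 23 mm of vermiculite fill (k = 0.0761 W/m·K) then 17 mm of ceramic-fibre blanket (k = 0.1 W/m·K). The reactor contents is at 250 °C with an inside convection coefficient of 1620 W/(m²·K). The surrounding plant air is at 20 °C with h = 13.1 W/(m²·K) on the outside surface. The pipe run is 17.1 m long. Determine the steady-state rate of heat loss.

For a radial system each layer contributes R = ln(r_out/r_in)/(2πkL); films add R = 1/(hA).
R_inner film = 1/(h_i·2πr₁L) = 1/(1620×2π×0.46×17.1) = 1.249×10^-5 K/W
R_carbon steel pipe wall = ln(469/460)/(2π×46.2×17.1) = 3.903×10^-6 K/W
R_vermiculite fill = ln(492/469)/(2π×0.0761×17.1) = 0.005855 K/W
R_ceramic-fibre blanket = ln(509/492)/(2π×0.1×17.1) = 0.003162 K/W
R_outer film = 1/(h_o·2πr_oL) = 1/(13.1×2π×0.509×17.1) = 0.001396 K/W
R_total = 0.01043 K/W
Q = ΔT/R_total = 230/0.01043

Q ≈ 22100 W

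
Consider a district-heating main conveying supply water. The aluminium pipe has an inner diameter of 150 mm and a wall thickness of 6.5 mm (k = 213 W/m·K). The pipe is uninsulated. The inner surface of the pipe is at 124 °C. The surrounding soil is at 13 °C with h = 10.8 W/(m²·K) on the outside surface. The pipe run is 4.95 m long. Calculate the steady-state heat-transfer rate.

Q ≈ 3040 W

For a radial system each layer contributes R = ln(r_out/r_in)/(2πkL); films add R = 1/(hA).
R_aluminium pipe wall = ln(81.5/75)/(2π×213×4.95) = 1.255×10^-5 K/W
R_outer film = 1/(h_o·2πr_oL) = 1/(10.8×2π×0.0815×4.95) = 0.03653 K/W
R_total = 0.03654 K/W
Q = ΔT/R_total = 111/0.03654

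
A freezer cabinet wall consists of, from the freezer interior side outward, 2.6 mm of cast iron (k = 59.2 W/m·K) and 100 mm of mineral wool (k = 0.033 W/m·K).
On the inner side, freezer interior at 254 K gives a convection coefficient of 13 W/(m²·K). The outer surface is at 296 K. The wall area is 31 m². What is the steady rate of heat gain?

Model the wall as resistances in series:
R_inner film = 1/(h_i·A) = 1/(13×31) = 0.002481 K/W
R_cast iron = L/(kA) = 0.0026/(59.2×31) = 1.417×10^-6 K/W
R_mineral wool = L/(kA) = 0.1/(0.033×31) = 0.09775 K/W
R_total = 0.1002 K/W
Q = ΔT / R_total = 42 / 0.1002

Q ≈ 419 W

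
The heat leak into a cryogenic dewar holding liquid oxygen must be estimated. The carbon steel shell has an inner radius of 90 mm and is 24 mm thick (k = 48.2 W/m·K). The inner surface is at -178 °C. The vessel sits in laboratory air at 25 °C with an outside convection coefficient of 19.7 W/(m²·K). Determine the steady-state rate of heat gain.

For a spherical shell R = (1/r₁ − 1/r₂)/(4πk); film R = 1/(h·4πr²). In series:
R_carbon steel shell = (1/0.09 − 1/0.114)/(4π×48.2) = 0.003862 K/W
R_outer film = 1/(h·4πr_o²) = 1/(19.7×4π×0.114²) = 0.3108 K/W
R_total = 0.3147 K/W
Q = ΔT/R_total = 203/0.3147

Q ≈ 645 W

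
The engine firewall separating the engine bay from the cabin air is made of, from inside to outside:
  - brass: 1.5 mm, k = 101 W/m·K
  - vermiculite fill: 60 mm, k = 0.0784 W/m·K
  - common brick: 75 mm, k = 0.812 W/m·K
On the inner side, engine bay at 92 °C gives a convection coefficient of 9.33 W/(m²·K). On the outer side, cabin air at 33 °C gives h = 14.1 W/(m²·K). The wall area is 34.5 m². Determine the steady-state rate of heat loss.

Model the wall as resistances in series:
R_inner film = 1/(h_i·A) = 1/(9.33×34.5) = 0.003107 K/W
R_brass = L/(kA) = 0.0015/(101×34.5) = 4.305×10^-7 K/W
R_vermiculite fill = L/(kA) = 0.06/(0.0784×34.5) = 0.02218 K/W
R_common brick = L/(kA) = 0.075/(0.812×34.5) = 0.002677 K/W
R_outer film = 1/(h_o·A) = 1/(14.1×34.5) = 0.002056 K/W
R_total = 0.03002 K/W
Q = ΔT / R_total = 59 / 0.03002

Q ≈ 1970 W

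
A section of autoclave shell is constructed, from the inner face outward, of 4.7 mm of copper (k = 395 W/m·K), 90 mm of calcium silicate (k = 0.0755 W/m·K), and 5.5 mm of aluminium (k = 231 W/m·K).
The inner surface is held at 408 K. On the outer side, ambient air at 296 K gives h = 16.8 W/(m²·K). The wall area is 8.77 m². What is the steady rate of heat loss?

Thermal resistances in series:
R_copper = L/(kA) = 0.0047/(395×8.77) = 1.357×10^-6 K/W
R_calcium silicate = L/(kA) = 0.09/(0.0755×8.77) = 0.1359 K/W
R_aluminium = L/(kA) = 0.0055/(231×8.77) = 2.715×10^-6 K/W
R_outer film = 1/(h_o·A) = 1/(16.8×8.77) = 0.006787 K/W
R_total = 0.1427 K/W
Q = ΔT / R_total = 112 / 0.1427

Q ≈ 785 W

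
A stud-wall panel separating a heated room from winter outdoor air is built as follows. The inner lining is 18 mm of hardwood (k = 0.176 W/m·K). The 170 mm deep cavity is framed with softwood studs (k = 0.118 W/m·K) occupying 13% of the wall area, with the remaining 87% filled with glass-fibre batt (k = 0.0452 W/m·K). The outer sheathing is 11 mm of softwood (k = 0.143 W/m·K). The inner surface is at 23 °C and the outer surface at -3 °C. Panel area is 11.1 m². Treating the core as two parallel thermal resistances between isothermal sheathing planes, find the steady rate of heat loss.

Q ≈ 87.7 W

Sheathing layers in series; stud and cavity paths in parallel between them.
R_inner = 0.018/(0.176×11.1) = 0.009214 K/W
R_stud  = 0.17/(0.118×0.13×11.1) = 0.9984 K/W
R_cav   = 0.17/(0.0452×0.87×11.1) = 0.3895 K/W
1/R_core = 1/R_stud + 1/R_cav → R_core = 0.2802 K/W
R_outer = 0.011/(0.143×11.1) = 0.00693 K/W
R_total = 0.2963 K/W
Q = ΔT/R_total = 26/0.2963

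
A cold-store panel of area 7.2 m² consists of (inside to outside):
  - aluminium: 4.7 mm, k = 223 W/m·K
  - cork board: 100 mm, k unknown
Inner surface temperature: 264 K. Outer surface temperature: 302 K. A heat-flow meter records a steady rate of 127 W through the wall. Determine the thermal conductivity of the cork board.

Model the wall as resistances in series:
R_aluminium = L/(kA) = 0.0047/(223×7.2) = 2.927×10^-6 K/W
Sum of known resistances R_other = 2.927×10^-6 K/W
Total R = ΔT/Q = 38/127 = 0.2992 K/W
R_cork board = R_total − R_other = 0.2992 K/W
k = L/(R·A) = 0.1/(0.2992×7.2)

k ≈ 0.0464 W/(m·K)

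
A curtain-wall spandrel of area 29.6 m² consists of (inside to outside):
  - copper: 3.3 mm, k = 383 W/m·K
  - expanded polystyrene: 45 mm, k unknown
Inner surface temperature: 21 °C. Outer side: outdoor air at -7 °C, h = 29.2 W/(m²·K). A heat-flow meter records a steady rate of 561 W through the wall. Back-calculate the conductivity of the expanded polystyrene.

k ≈ 0.0312 W/(m·K)

Model the wall as resistances in series:
R_copper = L/(kA) = 0.0033/(383×29.6) = 2.911×10^-7 K/W
R_outer film = 1/(h_o·A) = 1/(29.2×29.6) = 0.001157 K/W
Sum of known resistances R_other = 0.001157 K/W
Total R = ΔT/Q = 28/561 = 0.04991 K/W
R_expanded polystyrene = R_total − R_other = 0.04875 K/W
k = L/(R·A) = 0.045/(0.04875×29.6)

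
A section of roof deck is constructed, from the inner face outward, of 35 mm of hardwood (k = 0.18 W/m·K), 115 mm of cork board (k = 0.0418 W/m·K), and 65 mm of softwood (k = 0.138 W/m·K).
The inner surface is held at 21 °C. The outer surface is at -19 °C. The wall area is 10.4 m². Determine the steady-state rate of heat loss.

Q ≈ 122 W

Treating each layer as a thermal resistance in series:
R_hardwood = L/(kA) = 0.035/(0.18×10.4) = 0.0187 K/W
R_cork board = L/(kA) = 0.115/(0.0418×10.4) = 0.2645 K/W
R_softwood = L/(kA) = 0.065/(0.138×10.4) = 0.04529 K/W
R_total = 0.3285 K/W
Q = ΔT / R_total = 40 / 0.3285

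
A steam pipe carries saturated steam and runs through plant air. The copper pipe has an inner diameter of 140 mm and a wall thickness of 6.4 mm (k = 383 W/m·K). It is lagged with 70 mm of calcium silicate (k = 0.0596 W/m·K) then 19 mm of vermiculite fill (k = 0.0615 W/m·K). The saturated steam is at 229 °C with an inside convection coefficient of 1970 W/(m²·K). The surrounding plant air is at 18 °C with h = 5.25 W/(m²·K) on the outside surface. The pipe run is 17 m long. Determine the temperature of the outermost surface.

Cylindrical conduction, so R = ln(r₂/r₁)/(2πkL) per layer, in series:
R_inner film = 1/(h_i·2πr₁L) = 1/(1970×2π×0.07×17) = 6.789×10^-5 K/W
R_copper pipe wall = ln(76.4/70)/(2π×383×17) = 2.139×10^-6 K/W
R_calcium silicate = ln(146.4/76.4)/(2π×0.0596×17) = 0.1022 K/W
R_vermiculite fill = ln(165.4/146.4)/(2π×0.0615×17) = 0.01858 K/W
R_outer film = 1/(h_o·2πr_oL) = 1/(5.25×2π×0.1654×17) = 0.01078 K/W
R_total = 0.1316 K/W
Q = ΔT/R_total = 211/0.1316
Q = 1600 W
T_interface = T_inner − Q·ΣR(inner→interface) = 229 − 1600×0.1208

T ≈ 35.3 °C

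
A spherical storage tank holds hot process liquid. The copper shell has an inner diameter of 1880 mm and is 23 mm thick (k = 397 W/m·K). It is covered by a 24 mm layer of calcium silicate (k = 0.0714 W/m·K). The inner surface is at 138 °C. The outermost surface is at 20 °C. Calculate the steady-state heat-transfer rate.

Q ≈ 4190 W

Spherical conduction: R = (1/r_in − 1/r_out)/(4πk) per layer; series-sum.
R_copper shell = (1/0.94 − 1/0.963)/(4π×397) = 5.093×10^-6 K/W
R_calcium silicate = (1/0.963 − 1/0.987)/(4π×0.0714) = 0.02814 K/W
R_total = 0.02815 K/W
Q = ΔT/R_total = 118/0.02815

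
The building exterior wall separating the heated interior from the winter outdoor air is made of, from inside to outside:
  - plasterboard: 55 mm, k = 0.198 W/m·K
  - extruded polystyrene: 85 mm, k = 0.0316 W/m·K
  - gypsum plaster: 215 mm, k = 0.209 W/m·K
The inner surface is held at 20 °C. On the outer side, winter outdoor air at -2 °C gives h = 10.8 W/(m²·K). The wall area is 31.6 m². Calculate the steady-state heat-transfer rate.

Q ≈ 170 W

Model the wall as resistances in series:
R_plasterboard = L/(kA) = 0.055/(0.198×31.6) = 0.00879 K/W
R_extruded polystyrene = L/(kA) = 0.085/(0.0316×31.6) = 0.08512 K/W
R_gypsum plaster = L/(kA) = 0.215/(0.209×31.6) = 0.03255 K/W
R_outer film = 1/(h_o·A) = 1/(10.8×31.6) = 0.00293 K/W
R_total = 0.1294 K/W
Q = ΔT / R_total = 22 / 0.1294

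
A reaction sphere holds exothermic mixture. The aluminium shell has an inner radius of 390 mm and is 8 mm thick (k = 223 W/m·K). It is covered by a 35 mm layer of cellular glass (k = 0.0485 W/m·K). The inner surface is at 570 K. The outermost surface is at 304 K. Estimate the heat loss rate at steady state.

Q ≈ 798 W

Spherical conduction: R = (1/r_in − 1/r_out)/(4πk) per layer; series-sum.
R_aluminium shell = (1/0.39 − 1/0.398)/(4π×223) = 1.839×10^-5 K/W
R_cellular glass = (1/0.398 − 1/0.433)/(4π×0.0485) = 0.3332 K/W
R_total = 0.3332 K/W
Q = ΔT/R_total = 266/0.3332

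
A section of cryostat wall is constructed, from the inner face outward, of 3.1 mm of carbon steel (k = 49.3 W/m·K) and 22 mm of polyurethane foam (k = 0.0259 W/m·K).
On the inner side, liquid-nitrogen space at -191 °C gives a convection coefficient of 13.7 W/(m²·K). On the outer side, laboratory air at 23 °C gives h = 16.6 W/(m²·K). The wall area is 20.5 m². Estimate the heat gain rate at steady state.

Series thermal resistances:
R_inner film = 1/(h_i·A) = 1/(13.7×20.5) = 0.003561 K/W
R_carbon steel = L/(kA) = 0.0031/(49.3×20.5) = 3.067×10^-6 K/W
R_polyurethane foam = L/(kA) = 0.022/(0.0259×20.5) = 0.04144 K/W
R_outer film = 1/(h_o·A) = 1/(16.6×20.5) = 0.002939 K/W
R_total = 0.04794 K/W
Q = ΔT / R_total = 214 / 0.04794

Q ≈ 4460 W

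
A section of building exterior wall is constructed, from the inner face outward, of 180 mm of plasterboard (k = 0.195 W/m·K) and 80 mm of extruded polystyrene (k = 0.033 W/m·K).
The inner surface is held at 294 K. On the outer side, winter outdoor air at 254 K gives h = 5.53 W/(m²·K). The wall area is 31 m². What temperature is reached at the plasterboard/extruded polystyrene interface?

T ≈ 284 K

Model the wall as resistances in series:
R_plasterboard = L/(kA) = 0.18/(0.195×31) = 0.02978 K/W
R_extruded polystyrene = L/(kA) = 0.08/(0.033×31) = 0.0782 K/W
R_outer film = 1/(h_o·A) = 1/(5.53×31) = 0.005833 K/W
R_total = 0.1138 K/W;  Q = ΔT/R_total = 40/0.1138 = 351.5 W
T_interface = T_inner − Q·ΣR(inner→interface) = 294 − 351×0.02978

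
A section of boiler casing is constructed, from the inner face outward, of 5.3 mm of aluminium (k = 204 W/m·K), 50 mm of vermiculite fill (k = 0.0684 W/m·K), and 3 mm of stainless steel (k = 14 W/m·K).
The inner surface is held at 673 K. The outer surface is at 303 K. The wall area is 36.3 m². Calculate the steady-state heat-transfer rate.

Thermal resistances in series:
R_aluminium = L/(kA) = 0.0053/(204×36.3) = 7.157×10^-7 K/W
R_vermiculite fill = L/(kA) = 0.05/(0.0684×36.3) = 0.02014 K/W
R_stainless steel = L/(kA) = 0.003/(14×36.3) = 5.903×10^-6 K/W
R_total = 0.02014 K/W
Q = ΔT / R_total = 370 / 0.02014

Q ≈ 18400 W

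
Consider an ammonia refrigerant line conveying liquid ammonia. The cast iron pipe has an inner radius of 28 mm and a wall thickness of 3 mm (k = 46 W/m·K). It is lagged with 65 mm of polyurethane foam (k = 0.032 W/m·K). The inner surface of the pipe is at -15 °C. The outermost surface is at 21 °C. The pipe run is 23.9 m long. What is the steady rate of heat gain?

Treating each annulus and film as a series resistance:
R_cast iron pipe wall = ln(31/28)/(2π×46×23.9) = 1.473×10^-5 K/W
R_polyurethane foam = ln(96/31)/(2π×0.032×23.9) = 0.2352 K/W
R_total = 0.2352 K/W
Q = ΔT/R_total = 36/0.2352

Q ≈ 153 W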